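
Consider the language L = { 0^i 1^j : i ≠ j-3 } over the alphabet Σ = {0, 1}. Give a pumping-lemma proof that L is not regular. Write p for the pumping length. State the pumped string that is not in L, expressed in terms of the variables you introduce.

0^{p+p!} 1^{p+p!+3}

Assume L is regular. Let p be the pumping length given by the pumping lemma.
Choose w = 0^p 1^{p+p!+3}. Since p ≠ (p+p!+3)-3 = p+p!, w ∈ L; and |w| ≥ p.
The pumping lemma gives a decomposition w = xyz where |xy| ≤ p and |y| > 0.
The first p characters of w are 0's, so xy (and hence y) consists only of 0's. Write y = 0^k, 1 ≤ k ≤ p.
Since 1 ≤ k ≤ p, k divides p!; set t = 1 + p!/k. Then xy^t z has p + (p!/k)·k = p + p! copies of 0. Now the 0-count is p+p! and (1-count)-3 = (p+p!+3)-3 = p+p!, so i ≠ j-3 fails. So xy^t z = 0^{p+p!} 1^{p+p!+3} ∉ L.
Contradiction. Therefore L is not regular.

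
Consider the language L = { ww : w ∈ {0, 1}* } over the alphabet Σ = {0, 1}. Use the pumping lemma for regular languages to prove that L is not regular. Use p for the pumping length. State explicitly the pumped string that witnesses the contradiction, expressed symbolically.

Suppose for contradiction that L is regular, and let p be the pumping length.
Take w = 0^p 1^p 0^p 1^p = uu where u = 0^p1^p; then w ∈ L and |w| = 4p ≥ p.
Write w = xyz as guaranteed by the lemma, with |xy| ≤ p and |y| > 0.
The first p characters of w are 0's, so xy (and hence y) consists only of 0's. Write y = 0^k, 1 ≤ k ≤ p.
Pump with i = 2: xy^2z = 0^{p+k} 1^p 0^p 1^p, of length 4p+k. Suppose this equals vv. The string starts with 0 and ends with 1, so v does too; thus the boundary between the two copies of v is a 1→0 transition. There is exactly one such transition, at position 2p+k, so |v| = 2p+k and |vv| = 4p+2k ≠ 4p+k since k ≥ 1. So xy^2z ∉ L.
This is a contradiction; hence L is not regular.

0^{p+k} 1^p 0^p 1^p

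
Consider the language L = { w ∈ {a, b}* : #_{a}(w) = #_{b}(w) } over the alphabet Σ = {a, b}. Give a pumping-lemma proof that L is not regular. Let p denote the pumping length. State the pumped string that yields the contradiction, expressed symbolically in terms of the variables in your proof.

a^{p+k} b^p

Toward a contradiction, assume L is regular with pumping length p.
Choose w = a^p b^p ∈ L with |w| = 2p ≥ p.
The pumping lemma gives a decomposition w = xyz where |xy| ≤ p and |y| > 0.
The first p characters of w are a's, so xy (and hence y) consists only of a's. Write y = a^k, 1 ≤ k ≤ p.
Pump with i = 2: xy^2z = a^{p+k} b^p has p+k occurrences of a but only p of b. Since k ≥ 1 the counts differ, so xy^2z ∉ L.
This is a contradiction; hence L is not regular.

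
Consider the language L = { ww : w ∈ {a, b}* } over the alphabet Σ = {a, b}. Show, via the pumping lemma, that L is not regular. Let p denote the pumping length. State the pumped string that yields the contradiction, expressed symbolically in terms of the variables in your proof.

Toward a contradiction, assume L is regular with pumping length p.
Take w = a^p b^p a^p b^p = uu where u = a^pb^p; then w ∈ L and |w| = 4p ≥ p.
By the pumping lemma, w = xyz with |xy| ≤ p and |y| > 0.
Since the first p symbols of w are all a's and |xy| ≤ p, y lies entirely in the leading a-block: y = a^k for some k with 1 ≤ k ≤ p.
Pump with i = 2: xy^2z = a^{p+k} b^p a^p b^p, of length 4p+k. Suppose this equals vv. The string starts with a and ends with b, so v does too; thus the boundary between the two copies of v is a b→a transition. There is exactly one such transition, at position 2p+k, so |v| = 2p+k and |vv| = 4p+2k ≠ 4p+k since k ≥ 1. So xy^2z ∉ L.
Contradiction. Therefore L is not regular.

a^{p+k} b^p a^p b^p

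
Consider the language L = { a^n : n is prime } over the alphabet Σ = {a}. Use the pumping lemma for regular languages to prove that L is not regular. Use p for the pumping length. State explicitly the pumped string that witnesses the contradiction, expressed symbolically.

Suppose for contradiction that L is regular, and let p be the pumping length.
Let q be a prime with q ≥ p+2 (infinitely many primes exist), and take w = a^q ∈ L with |w| = q ≥ p.
The pumping lemma gives a decomposition w = xyz where |xy| ≤ p and |y| > 0.
Then y = a^k for some k with 1 ≤ k ≤ p.
Since 1 ≤ k ≤ p, |xz| = q-k. Pump with i = q+1: |xy^{q+1}z| = (q-k)+(q+1)k = q+qk = q(1+k), which is composite (both factors ≥ 2). So xy^{q+1}z = a^{q(1+k)} ∉ L.
This contradicts the pumping lemma, so L is not regular.

a^{q(1+k)}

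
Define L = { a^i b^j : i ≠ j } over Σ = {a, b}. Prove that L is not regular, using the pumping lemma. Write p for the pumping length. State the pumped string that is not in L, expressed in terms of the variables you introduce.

a^{p+p!} b^{p+p!}

Toward a contradiction, assume L is regular with pumping length p.
Choose w = a^p b^{p+p!}. Since p ≠ p+p!, w ∈ L; and |w| ≥ p.
The pumping lemma gives a decomposition w = xyz where |xy| ≤ p and y is nonempty.
Since the first p symbols of w are all a's and |xy| ≤ p, y lies entirely in the leading a-block: y = a^k for some k with 1 ≤ k ≤ p.
Since 1 ≤ k ≤ p, k divides p!; set t = 1 + p!/k. Then xy^t z has p + (p!/k)·k = p + p! copies of a. Now the a-count equals the b-count, so i ≠ j fails. So xy^t z = a^{p+p!} b^{p+p!} ∉ L.
This is a contradiction; hence L is not regular.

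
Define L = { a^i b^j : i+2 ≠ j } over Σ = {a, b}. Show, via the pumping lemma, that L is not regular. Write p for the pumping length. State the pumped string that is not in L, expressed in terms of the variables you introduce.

Assume L is regular. Let p be the pumping length given by the pumping lemma.
Choose w = a^p b^{p+p!+2}. Since p ≠ (p+p!+2)-2 = p+p!, w ∈ L; and |w| ≥ p.
The pumping lemma gives a decomposition w = xyz where |xy| ≤ p and |y| > 0.
The first p characters of w are a's, so xy (and hence y) consists only of a's. Write y = a^k, 1 ≤ k ≤ p.
Since 1 ≤ k ≤ p, k divides p!; set t = 1 + p!/k. Then xy^t z has p + (p!/k)·k = p + p! copies of a. Now the a-count is p+p! and (b-count)-2 = (p+p!+2)-2 = p+p!, so i+2 ≠ j fails. So xy^t z = a^{p+p!} b^{p+p!+2} ∉ L.
This contradicts the pumping lemma, so L is not regular.

a^{p+p!} b^{p+p!+2}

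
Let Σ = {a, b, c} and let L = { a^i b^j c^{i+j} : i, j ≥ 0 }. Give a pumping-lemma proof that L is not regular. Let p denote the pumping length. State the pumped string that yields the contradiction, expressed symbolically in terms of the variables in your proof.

a^{p+k} b^p c^{2p}

Assume L is regular; let p be its pumping constant.
Take w = a^p b^p c^{2p} ∈ L (with i=j=p, i+j=2p), |w| = 4p ≥ p.
The pumping lemma gives a decomposition w = xyz where |xy| ≤ p and y is nonempty.
The first p characters of w are a's, so xy (and hence y) consists only of a's. Write y = a^k, 1 ≤ k ≤ p.
Consider xy^2z = a^{p+k} b^p c^{2p}. Now the a- and b-counts sum to 2p+k, but the c-count is 2p ≠ 2p+k. So xy^2z ∉ L.
Contradiction. Therefore L is not regular.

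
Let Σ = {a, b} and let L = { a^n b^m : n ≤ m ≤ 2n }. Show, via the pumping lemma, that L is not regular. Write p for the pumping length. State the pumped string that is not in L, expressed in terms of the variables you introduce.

a^{p+k} b^p

Suppose for contradiction that L is regular, and let p be the pumping length.
Take w = a^p b^p ∈ L (since p ≤ p ≤ 2p), with |w| = 2p ≥ p.
Write w = xyz as guaranteed by the lemma, with |xy| ≤ p and |y| > 0.
Since the first p symbols of w are all a's and |xy| ≤ p, y lies entirely in the leading a-block: y = a^k for some k with 1 ≤ k ≤ p.
Pump with i = 2: xy^2z = a^{p+k} b^p. Now n = p+k > p = m, so the condition n ≤ m fails. Thus xy^2z ∉ L.
This is a contradiction; hence L is not regular.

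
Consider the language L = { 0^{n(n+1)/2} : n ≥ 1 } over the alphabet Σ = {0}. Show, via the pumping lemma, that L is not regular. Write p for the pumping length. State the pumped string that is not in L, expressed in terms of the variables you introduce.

0^{p(p+1)/2+k}

Toward a contradiction, assume L is regular with pumping length p.
Take w = 0^{p(p+1)/2} ∈ L with |w| = p(p+1)/2 ≥ p.
The pumping lemma gives a decomposition w = xyz where |xy| ≤ p and |y| ≥ 1.
Then y = 0^k for some k with 1 ≤ k ≤ p.
Pump with i = 2: xy^2z = 0^{p(p+1)/2+k}. Since 1 ≤ k ≤ p, p(p+1)/2 < p(p+1)/2+k ≤ p(p+1)/2+p < (p+1)(p+2)/2, so p(p+1)/2+k is strictly between consecutive triangular numbers. So xy^2z ∉ L.
Contradiction. Therefore L is not regular.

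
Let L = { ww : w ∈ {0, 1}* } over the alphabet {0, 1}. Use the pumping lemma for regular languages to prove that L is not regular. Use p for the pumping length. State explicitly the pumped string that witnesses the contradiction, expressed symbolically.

0^{p+k} 1^p 0^p 1^p

Assume L is regular; let p be its pumping constant.
Take w = 0^p 1^p 0^p 1^p = uu where u = 0^p1^p; then w ∈ L and |w| = 4p ≥ p.
The pumping lemma gives a decomposition w = xyz where |xy| ≤ p and |y| > 0.
The first p characters of w are 0's, so xy (and hence y) consists only of 0's. Write y = 0^k, 1 ≤ k ≤ p.
Pump with i = 2: xy^2z = 0^{p+k} 1^p 0^p 1^p, of length 4p+k. Suppose this equals vv. The string starts with 0 and ends with 1, so v does too; thus the boundary between the two copies of v is a 1→0 transition. There is exactly one such transition, at position 2p+k, so |v| = 2p+k and |vv| = 4p+2k ≠ 4p+k since k ≥ 1. So xy^2z ∉ L.
Contradiction. Therefore L is not regular.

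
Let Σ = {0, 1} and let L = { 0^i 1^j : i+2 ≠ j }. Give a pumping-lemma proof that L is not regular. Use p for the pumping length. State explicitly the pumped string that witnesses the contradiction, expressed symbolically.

0^{p+p!} 1^{p+p!+2}

Suppose for contradiction that L is regular, and let p be the pumping length.
Choose w = 0^p 1^{p+p!+2}. Since p ≠ (p+p!+2)-2 = p+p!, w ∈ L; and |w| ≥ p.
Write w = xyz as guaranteed by the lemma, with |xy| ≤ p and y is nonempty.
The first p characters of w are 0's, so xy (and hence y) consists only of 0's. Write y = 0^k, 1 ≤ k ≤ p.
Since 1 ≤ k ≤ p, k divides p!; set t = 1 + p!/k. Then xy^t z has p + (p!/k)·k = p + p! copies of 0. Now the 0-count is p+p! and (1-count)-2 = (p+p!+2)-2 = p+p!, so i+2 ≠ j fails. So xy^t z = 0^{p+p!} 1^{p+p!+2} ∉ L.
This contradicts the pumping lemma, so L is not regular.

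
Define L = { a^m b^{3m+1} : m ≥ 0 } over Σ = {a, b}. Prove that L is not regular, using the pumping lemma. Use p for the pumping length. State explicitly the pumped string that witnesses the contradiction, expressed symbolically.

Assume L is regular; let p be its pumping constant.
Choose w = a^p b^{3p+1}, which is in L with |w| = 4p+1 ≥ p.
The pumping lemma gives a decomposition w = xyz where |xy| ≤ p and |y| > 0.
Because |xy| ≤ p and w begins with p copies of a, we have y = a^k with 1 ≤ k ≤ p.
Pump with i = 2: xy^2z = a^{p+k} b^{3p+1}. For this to lie in L we would need 3p+1 = 3(p+k)+1, which forces k = 0. But k ≥ 1, so xy^2z ∉ L.
This contradicts the pumping lemma, so L is not regular.

a^{p+k} b^{3p+1}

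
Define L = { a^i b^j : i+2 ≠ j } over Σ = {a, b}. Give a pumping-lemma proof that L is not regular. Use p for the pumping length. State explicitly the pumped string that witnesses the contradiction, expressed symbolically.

Assume L is regular. Let p be the pumping length given by the pumping lemma.
Choose w = a^p b^{p+p!+2}. Since p ≠ (p+p!+2)-2 = p+p!, w ∈ L; and |w| ≥ p.
The pumping lemma gives a decomposition w = xyz where |xy| ≤ p and |y| ≥ 1.
Because |xy| ≤ p and w begins with p copies of a, we have y = a^k with 1 ≤ k ≤ p.
Since 1 ≤ k ≤ p, k divides p!; set t = 1 + p!/k. Then xy^t z has p + (p!/k)·k = p + p! copies of a. Now the a-count is p+p! and (b-count)-2 = (p+p!+2)-2 = p+p!, so i+2 ≠ j fails. So xy^t z = a^{p+p!} b^{p+p!+2} ∉ L.
This is a contradiction; hence L is not regular.

a^{p+p!} b^{p+p!+2}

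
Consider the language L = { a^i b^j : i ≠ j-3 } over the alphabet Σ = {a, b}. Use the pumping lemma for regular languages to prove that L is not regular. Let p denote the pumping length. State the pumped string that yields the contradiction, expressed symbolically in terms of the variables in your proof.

a^{p+p!} b^{p+p!+3}

Suppose for contradiction that L is regular, and let p be the pumping length.
Choose w = a^p b^{p+p!+3}. Since p ≠ (p+p!+3)-3 = p+p!, w ∈ L; and |w| ≥ p.
By the pumping lemma, w = xyz with |xy| ≤ p and |y| ≥ 1.
The first p characters of w are a's, so xy (and hence y) consists only of a's. Write y = a^k, 1 ≤ k ≤ p.
Since 1 ≤ k ≤ p, k divides p!; set t = 1 + p!/k. Then xy^t z has p + (p!/k)·k = p + p! copies of a. Now the a-count is p+p! and (b-count)-3 = (p+p!+3)-3 = p+p!, so i ≠ j-3 fails. So xy^t z = a^{p+p!} b^{p+p!+3} ∉ L.
This is a contradiction; hence L is not regular.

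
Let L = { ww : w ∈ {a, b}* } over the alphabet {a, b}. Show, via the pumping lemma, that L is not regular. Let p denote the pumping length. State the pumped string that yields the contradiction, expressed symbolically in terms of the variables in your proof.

Assume L is regular; let p be its pumping constant.
Take w = a^p b^p a^p b^p = uu where u = a^pb^p; then w ∈ L and |w| = 4p ≥ p.
By the pumping lemma, w = xyz with |xy| ≤ p and y is nonempty.
The first p characters of w are a's, so xy (and hence y) consists only of a's. Write y = a^k, 1 ≤ k ≤ p.
Pump with i = 2: xy^2z = a^{p+k} b^p a^p b^p, of length 4p+k. Suppose this equals vv. The string starts with a and ends with b, so v does too; thus the boundary between the two copies of v is a b→a transition. There is exactly one such transition, at position 2p+k, so |v| = 2p+k and |vv| = 4p+2k ≠ 4p+k since k ≥ 1. So xy^2z ∉ L.
This contradicts the pumping lemma, so L is not regular.

a^{p+k} b^p a^p b^p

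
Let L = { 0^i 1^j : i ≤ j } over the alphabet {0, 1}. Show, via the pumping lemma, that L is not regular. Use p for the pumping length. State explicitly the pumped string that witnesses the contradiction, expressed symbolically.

Assume L is regular; let p be its pumping constant.
Choose w = 0^p 1^p ∈ L, with |w| = 2p ≥ p.
Write w = xyz as guaranteed by the lemma, with |xy| ≤ p and |y| ≥ 1.
The first p characters of w are 0's, so xy (and hence y) consists only of 0's. Write y = 0^k, 1 ≤ k ≤ p.
Consider xy^2z = 0^{p+k} 1^p. Since k ≥ 1, the 0-count p+k exceeds the 1-count p, so i ≤ j fails; thus xy^2z ∉ L.
This is a contradiction; hence L is not regular.

0^{p+k} 1^p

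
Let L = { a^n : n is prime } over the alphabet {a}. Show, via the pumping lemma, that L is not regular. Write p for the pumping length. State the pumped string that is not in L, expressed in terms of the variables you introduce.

Toward a contradiction, assume L is regular with pumping length p.
Let q be a prime with q ≥ p+2 (infinitely many primes exist), and take w = a^q ∈ L with |w| = q ≥ p.
By the pumping lemma, w = xyz with |xy| ≤ p and y is nonempty.
Then y = a^k for some k with 1 ≤ k ≤ p.
Since 1 ≤ k ≤ p, |xz| = q-k. Pump with i = q+1: |xy^{q+1}z| = (q-k)+(q+1)k = q+qk = q(1+k), which is composite (both factors ≥ 2). So xy^{q+1}z = a^{q(1+k)} ∉ L.
This contradicts the pumping lemma, so L is not regular.

a^{q(1+k)}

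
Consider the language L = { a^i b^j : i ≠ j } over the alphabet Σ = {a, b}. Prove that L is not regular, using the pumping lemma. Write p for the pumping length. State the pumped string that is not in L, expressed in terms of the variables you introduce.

Suppose for contradiction that L is regular, and let p be the pumping length.
Choose w = a^p b^{p+p!}. Since p ≠ p+p!, w ∈ L; and |w| ≥ p.
Write w = xyz as guaranteed by the lemma, with |xy| ≤ p and y is nonempty.
The first p characters of w are a's, so xy (and hence y) consists only of a's. Write y = a^k, 1 ≤ k ≤ p.
Since 1 ≤ k ≤ p, k divides p!; set t = 1 + p!/k. Then xy^t z has p + (p!/k)·k = p + p! copies of a. Now the a-count equals the b-count, so i ≠ j fails. So xy^t z = a^{p+p!} b^{p+p!} ∉ L.
Contradiction. Therefore L is not regular.

a^{p+p!} b^{p+p!}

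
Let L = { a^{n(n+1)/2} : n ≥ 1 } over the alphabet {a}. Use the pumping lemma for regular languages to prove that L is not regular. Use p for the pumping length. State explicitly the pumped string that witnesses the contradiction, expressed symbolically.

Assume L is regular; let p be its pumping constant.
Take w = a^{p(p+1)/2} ∈ L with |w| = p(p+1)/2 ≥ p.
The pumping lemma gives a decomposition w = xyz where |xy| ≤ p and y is nonempty.
Then y = a^k for some k with 1 ≤ k ≤ p.
Pump with i = 2: xy^2z = a^{p(p+1)/2+k}. Since 1 ≤ k ≤ p, p(p+1)/2 < p(p+1)/2+k ≤ p(p+1)/2+p < (p+1)(p+2)/2, so p(p+1)/2+k is strictly between consecutive triangular numbers. So xy^2z ∉ L.
This is a contradiction; hence L is not regular.

a^{p(p+1)/2+k}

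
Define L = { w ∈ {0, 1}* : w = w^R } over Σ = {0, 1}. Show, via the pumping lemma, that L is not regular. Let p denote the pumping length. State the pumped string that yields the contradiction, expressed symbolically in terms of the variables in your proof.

Toward a contradiction, assume L is regular with pumping length p.
Take w = 0^p 1 0^p, a palindrome of length 2p+1 ≥ p.
The pumping lemma gives a decomposition w = xyz where |xy| ≤ p and |y| > 0.
The first p characters of w are 0's, so xy (and hence y) consists only of 0's. Write y = 0^k, 1 ≤ k ≤ p.
Pump with i = 2: xy^2z = 0^{p+k} 1 0^p. Its reverse is 0^p 1 0^{p+k}, which differs from xy^2z since k ≥ 1. So xy^2z is not a palindrome and xy^2z ∉ L.
This is a contradiction; hence L is not regular.

0^{p+k} 1 0^p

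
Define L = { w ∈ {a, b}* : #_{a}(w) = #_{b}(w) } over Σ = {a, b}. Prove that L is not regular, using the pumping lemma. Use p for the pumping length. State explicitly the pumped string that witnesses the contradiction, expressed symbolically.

a^{p+k} b^p

Assume L is regular; let p be its pumping constant.
Choose w = a^p b^p ∈ L with |w| = 2p ≥ p.
The pumping lemma gives a decomposition w = xyz where |xy| ≤ p and y is nonempty.
Because |xy| ≤ p and w begins with p copies of a, we have y = a^k with 1 ≤ k ≤ p.
Pump with i = 2: xy^2z = a^{p+k} b^p has p+k occurrences of a but only p of b. Since k ≥ 1 the counts differ, so xy^2z ∉ L.
This contradicts the pumping lemma, so L is not regular.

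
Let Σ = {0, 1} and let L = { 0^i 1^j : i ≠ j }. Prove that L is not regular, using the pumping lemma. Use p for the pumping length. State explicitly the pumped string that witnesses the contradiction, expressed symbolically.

0^{p+p!} 1^{p+p!}

Toward a contradiction, assume L is regular with pumping length p.
Choose w = 0^p 1^{p+p!}. Since p ≠ p+p!, w ∈ L; and |w| ≥ p.
The pumping lemma gives a decomposition w = xyz where |xy| ≤ p and y is nonempty.
Since the first p symbols of w are all 0's and |xy| ≤ p, y lies entirely in the leading 0-block: y = 0^k for some k with 1 ≤ k ≤ p.
Since 1 ≤ k ≤ p, k divides p!; set t = 1 + p!/k. Then xy^t z has p + (p!/k)·k = p + p! copies of 0. Now the 0-count equals the 1-count, so i ≠ j fails. So xy^t z = 0^{p+p!} 1^{p+p!} ∉ L.
Contradiction. Therefore L is not regular.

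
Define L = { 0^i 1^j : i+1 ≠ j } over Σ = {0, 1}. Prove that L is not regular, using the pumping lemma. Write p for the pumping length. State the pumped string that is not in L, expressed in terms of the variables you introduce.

Assume L is regular; let p be its pumping constant.
Choose w = 0^p 1^{p+p!+1}. Since p ≠ (p+p!+1)-1 = p+p!, w ∈ L; and |w| ≥ p.
Write w = xyz as guaranteed by the lemma, with |xy| ≤ p and |y| > 0.
Because |xy| ≤ p and w begins with p copies of 0, we have y = 0^k with 1 ≤ k ≤ p.
Since 1 ≤ k ≤ p, k divides p!; set t = 1 + p!/k. Then xy^t z has p + (p!/k)·k = p + p! copies of 0. Now the 0-count is p+p! and (1-count)-1 = (p+p!+1)-1 = p+p!, so i+1 ≠ j fails. So xy^t z = 0^{p+p!} 1^{p+p!+1} ∉ L.
Contradiction. Therefore L is not regular.

0^{p+p!} 1^{p+p!+1}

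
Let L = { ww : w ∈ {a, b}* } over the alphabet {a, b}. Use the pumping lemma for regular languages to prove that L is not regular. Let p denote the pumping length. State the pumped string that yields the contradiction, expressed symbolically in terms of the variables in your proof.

a^{p+k} b^p a^p b^p

Toward a contradiction, assume L is regular with pumping length p.
Take w = a^p b^p a^p b^p = uu where u = a^pb^p; then w ∈ L and |w| = 4p ≥ p.
The pumping lemma gives a decomposition w = xyz where |xy| ≤ p and y is nonempty.
Since the first p symbols of w are all a's and |xy| ≤ p, y lies entirely in the leading a-block: y = a^k for some k with 1 ≤ k ≤ p.
Pump with i = 2: xy^2z = a^{p+k} b^p a^p b^p, of length 4p+k. Suppose this equals vv. The string starts with a and ends with b, so v does too; thus the boundary between the two copies of v is a b→a transition. There is exactly one such transition, at position 2p+k, so |v| = 2p+k and |vv| = 4p+2k ≠ 4p+k since k ≥ 1. So xy^2z ∉ L.
Contradiction. Therefore L is not regular.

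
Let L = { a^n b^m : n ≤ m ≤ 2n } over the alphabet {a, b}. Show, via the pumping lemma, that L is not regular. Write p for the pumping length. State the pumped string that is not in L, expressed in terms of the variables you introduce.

a^{p+k} b^p

Assume L is regular. Let p be the pumping length given by the pumping lemma.
Take w = a^p b^p ∈ L (since p ≤ p ≤ 2p), with |w| = 2p ≥ p.
Write w = xyz as guaranteed by the lemma, with |xy| ≤ p and |y| > 0.
The first p characters of w are a's, so xy (and hence y) consists only of a's. Write y = a^k, 1 ≤ k ≤ p.
Pump with i = 2: xy^2z = a^{p+k} b^p. Now n = p+k > p = m, so the condition n ≤ m fails. Thus xy^2z ∉ L.
This contradicts the pumping lemma, so L is not regular.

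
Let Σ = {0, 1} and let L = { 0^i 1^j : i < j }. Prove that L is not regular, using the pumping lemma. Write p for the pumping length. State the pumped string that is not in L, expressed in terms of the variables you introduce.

0^{p+k} 1^{p+1}

Assume L is regular; let p be its pumping constant.
Choose w = 0^p 1^{p+1} ∈ L, with |w| = 2p+1 ≥ p.
The pumping lemma gives a decomposition w = xyz where |xy| ≤ p and |y| > 0.
Since the first p symbols of w are all 0's and |xy| ≤ p, y lies entirely in the leading 0-block: y = 0^k for some k with 1 ≤ k ≤ p.
Consider xy^2z = 0^{p+k} 1^{p+1}. Since k ≥ 1, the 0-count p+k is at least p+1, so i < j fails; thus xy^2z ∉ L.
This is a contradiction; hence L is not regular.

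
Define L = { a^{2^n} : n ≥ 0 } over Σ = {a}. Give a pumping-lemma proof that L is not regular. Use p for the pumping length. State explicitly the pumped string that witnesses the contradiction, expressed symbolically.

a^{2^p+k}

Toward a contradiction, assume L is regular with pumping length p.
Take w = a^{2^p} ∈ L with |w| = 2^p ≥ p.
Write w = xyz as guaranteed by the lemma, with |xy| ≤ p and |y| > 0.
Then y = a^k for some k with 1 ≤ k ≤ p.
Pump with i = 2: xy^2z = a^{2^p+k}. Since 1 ≤ k ≤ p < 2^p, we have 2^p < 2^p+k < 2^{p+1}, so 2^p+k is not a power of 2. So xy^2z ∉ L.
This contradicts the pumping lemma, so L is not regular.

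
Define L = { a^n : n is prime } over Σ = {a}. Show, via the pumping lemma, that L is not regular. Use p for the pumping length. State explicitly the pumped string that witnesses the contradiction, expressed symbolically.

a^{q(1+k)}

Suppose for contradiction that L is regular, and let p be the pumping length.
Let q be a prime with q ≥ p+2 (infinitely many primes exist), and take w = a^q ∈ L with |w| = q ≥ p.
By the pumping lemma, w = xyz with |xy| ≤ p and |y| ≥ 1.
Then y = a^k for some k with 1 ≤ k ≤ p.
Since 1 ≤ k ≤ p, |xz| = q-k. Pump with i = q+1: |xy^{q+1}z| = (q-k)+(q+1)k = q+qk = q(1+k), which is composite (both factors ≥ 2). So xy^{q+1}z = a^{q(1+k)} ∉ L.
This is a contradiction; hence L is not regular.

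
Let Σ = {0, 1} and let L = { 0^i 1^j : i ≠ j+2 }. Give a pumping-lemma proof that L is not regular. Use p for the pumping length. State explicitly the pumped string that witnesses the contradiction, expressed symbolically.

Toward a contradiction, assume L is regular with pumping length p.
Choose w = 0^p 1^{p+p!-2}. Since p ≠ (p+p!-2)+2 = p+p!, w ∈ L; and |w| ≥ p.
By the pumping lemma, w = xyz with |xy| ≤ p and y is nonempty.
Because |xy| ≤ p and w begins with p copies of 0, we have y = 0^k with 1 ≤ k ≤ p.
Since 1 ≤ k ≤ p, k divides p!; set t = 1 + p!/k. Then xy^t z has p + (p!/k)·k = p + p! copies of 0. Now the 0-count is p+p! and (1-count)+2 = (p+p!-2)+2 = p+p!, so i ≠ j+2 fails. So xy^t z = 0^{p+p!} 1^{p+p!-2} ∉ L.
This is a contradiction; hence L is not regular.

0^{p+p!} 1^{p+p!-2}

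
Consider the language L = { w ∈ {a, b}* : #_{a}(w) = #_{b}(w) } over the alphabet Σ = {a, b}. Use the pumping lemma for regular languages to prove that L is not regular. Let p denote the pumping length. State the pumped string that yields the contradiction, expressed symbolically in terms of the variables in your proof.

a^{p+k} b^p

Suppose for contradiction that L is regular, and let p be the pumping length.
Choose w = a^p b^p ∈ L with |w| = 2p ≥ p.
The pumping lemma gives a decomposition w = xyz where |xy| ≤ p and |y| > 0.
The first p characters of w are a's, so xy (and hence y) consists only of a's. Write y = a^k, 1 ≤ k ≤ p.
Pump with i = 2: xy^2z = a^{p+k} b^p has p+k occurrences of a but only p of b. Since k ≥ 1 the counts differ, so xy^2z ∉ L.
This is a contradiction; hence L is not regular.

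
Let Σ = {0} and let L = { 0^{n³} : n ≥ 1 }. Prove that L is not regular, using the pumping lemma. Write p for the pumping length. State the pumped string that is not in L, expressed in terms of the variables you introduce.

Assume L is regular; let p be its pumping constant.
Take w = 0^{p³} ∈ L with |w| = p³ ≥ p.
Write w = xyz as guaranteed by the lemma, with |xy| ≤ p and |y| ≥ 1.
Then y = 0^k for some k with 1 ≤ k ≤ p.
Pump with i = 2: xy^2z = 0^{p³+k}. Since 1 ≤ k ≤ p, p³ < p³+k ≤ p³+p < p³+3p²+3p+1 = (p+1)³, so p³+k is not a perfect cube. So xy^2z ∉ L.
This contradicts the pumping lemma, so L is not regular.

0^{p³+k}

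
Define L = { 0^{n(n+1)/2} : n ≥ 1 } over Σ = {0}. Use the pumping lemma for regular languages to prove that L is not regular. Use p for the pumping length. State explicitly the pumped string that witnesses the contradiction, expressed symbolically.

Assume L is regular; let p be its pumping constant.
Take w = 0^{p(p+1)/2} ∈ L with |w| = p(p+1)/2 ≥ p.
The pumping lemma gives a decomposition w = xyz where |xy| ≤ p and |y| > 0.
Then y = 0^k for some k with 1 ≤ k ≤ p.
Pump with i = 2: xy^2z = 0^{p(p+1)/2+k}. Since 1 ≤ k ≤ p, p(p+1)/2 < p(p+1)/2+k ≤ p(p+1)/2+p < (p+1)(p+2)/2, so p(p+1)/2+k is strictly between consecutive triangular numbers. So xy^2z ∉ L.
Contradiction. Therefore L is not regular.

0^{p(p+1)/2+k}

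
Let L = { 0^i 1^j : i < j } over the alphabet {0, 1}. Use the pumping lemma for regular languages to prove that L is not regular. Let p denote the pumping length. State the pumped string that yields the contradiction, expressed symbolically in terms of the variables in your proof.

Suppose for contradiction that L is regular, and let p be the pumping length.
Choose w = 0^p 1^{p+1} ∈ L, with |w| = 2p+1 ≥ p.
Write w = xyz as guaranteed by the lemma, with |xy| ≤ p and y is nonempty.
The first p characters of w are 0's, so xy (and hence y) consists only of 0's. Write y = 0^k, 1 ≤ k ≤ p.
Consider xy^2z = 0^{p+k} 1^{p+1}. Since k ≥ 1, the 0-count p+k is at least p+1, so i < j fails; thus xy^2z ∉ L.
This is a contradiction; hence L is not regular.

0^{p+k} 1^{p+1}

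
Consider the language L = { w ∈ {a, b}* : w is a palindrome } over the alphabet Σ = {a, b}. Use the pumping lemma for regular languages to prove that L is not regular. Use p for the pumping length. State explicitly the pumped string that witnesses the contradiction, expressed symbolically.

Toward a contradiction, assume L is regular with pumping length p.
Take w = a^p b a^p, a palindrome of length 2p+1 ≥ p.
By the pumping lemma, w = xyz with |xy| ≤ p and |y| > 0.
Since the first p symbols of w are all a's and |xy| ≤ p, y lies entirely in the leading a-block: y = a^k for some k with 1 ≤ k ≤ p.
Pump with i = 2: xy^2z = a^{p+k} b a^p. Its reverse is a^p b a^{p+k}, which differs from xy^2z since k ≥ 1. So xy^2z is not a palindrome and xy^2z ∉ L.
This is a contradiction; hence L is not regular.

a^{p+k} b a^p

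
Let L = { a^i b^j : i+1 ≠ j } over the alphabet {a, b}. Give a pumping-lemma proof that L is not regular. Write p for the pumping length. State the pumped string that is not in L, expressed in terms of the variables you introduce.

Assume L is regular. Let p be the pumping length given by the pumping lemma.
Choose w = a^p b^{p+p!+1}. Since p ≠ (p+p!+1)-1 = p+p!, w ∈ L; and |w| ≥ p.
By the pumping lemma, w = xyz with |xy| ≤ p and |y| > 0.
The first p characters of w are a's, so xy (and hence y) consists only of a's. Write y = a^k, 1 ≤ k ≤ p.
Since 1 ≤ k ≤ p, k divides p!; set t = 1 + p!/k. Then xy^t z has p + (p!/k)·k = p + p! copies of a. Now the a-count is p+p! and (b-count)-1 = (p+p!+1)-1 = p+p!, so i+1 ≠ j fails. So xy^t z = a^{p+p!} b^{p+p!+1} ∉ L.
This is a contradiction; hence L is not regular.

a^{p+p!} b^{p+p!+1}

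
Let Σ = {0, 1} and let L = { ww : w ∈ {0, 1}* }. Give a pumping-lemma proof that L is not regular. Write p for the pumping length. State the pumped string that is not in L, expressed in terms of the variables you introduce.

0^{p+k} 1^p 0^p 1^p

Assume L is regular. Let p be the pumping length given by the pumping lemma.
Take w = 0^p 1^p 0^p 1^p = uu where u = 0^p1^p; then w ∈ L and |w| = 4p ≥ p.
Write w = xyz as guaranteed by the lemma, with |xy| ≤ p and y is nonempty.
The first p characters of w are 0's, so xy (and hence y) consists only of 0's. Write y = 0^k, 1 ≤ k ≤ p.
Pump with i = 2: xy^2z = 0^{p+k} 1^p 0^p 1^p, of length 4p+k. Suppose this equals vv. The string starts with 0 and ends with 1, so v does too; thus the boundary between the two copies of v is a 1→0 transition. There is exactly one such transition, at position 2p+k, so |v| = 2p+k and |vv| = 4p+2k ≠ 4p+k since k ≥ 1. So xy^2z ∉ L.
This contradicts the pumping lemma, so L is not regular.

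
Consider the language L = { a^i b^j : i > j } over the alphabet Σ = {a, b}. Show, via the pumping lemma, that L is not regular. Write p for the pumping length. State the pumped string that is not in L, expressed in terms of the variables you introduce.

Suppose for contradiction that L is regular, and let p be the pumping length.
Choose w = a^{p+1} b^p ∈ L, with |w| = 2p+1 ≥ p.
The pumping lemma gives a decomposition w = xyz where |xy| ≤ p and |y| ≥ 1.
Because |xy| ≤ p and w begins with p copies of a, we have y = a^k with 1 ≤ k ≤ p.
Consider xy^0z = xz = a^{p+1-k} b^p. Since k ≥ 1, the a-count p+1-k is at most p, so i > j fails; thus xz ∉ L.
Contradiction. Therefore L is not regular.

a^{p+1-k} b^p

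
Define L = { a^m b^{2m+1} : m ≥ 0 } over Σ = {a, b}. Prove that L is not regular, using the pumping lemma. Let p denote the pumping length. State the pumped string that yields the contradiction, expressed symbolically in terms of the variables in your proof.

Suppose for contradiction that L is regular, and let p be the pumping length.
Take w = a^p b^{2p+1}. Then w ∈ L and |w| = 3p+1 ≥ p.
The pumping lemma gives a decomposition w = xyz where |xy| ≤ p and y is nonempty.
Because |xy| ≤ p and w begins with p copies of a, we have y = a^k with 1 ≤ k ≤ p.
Pump with i = 2: xy^2z = a^{p+k} b^{2p+1}. For this to lie in L we would need 2p+1 = 2(p+k)+1, which forces k = 0. But k ≥ 1, so xy^2z ∉ L.
Contradiction. Therefore L is not regular.

a^{p+k} b^{2p+1}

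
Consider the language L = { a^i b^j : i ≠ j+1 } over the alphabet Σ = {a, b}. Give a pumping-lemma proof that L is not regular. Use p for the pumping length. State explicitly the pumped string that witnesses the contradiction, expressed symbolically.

Toward a contradiction, assume L is regular with pumping length p.
Choose w = a^p b^{p+p!-1}. Since p ≠ (p+p!-1)+1 = p+p!, w ∈ L; and |w| ≥ p.
By the pumping lemma, w = xyz with |xy| ≤ p and |y| > 0.
Since the first p symbols of w are all a's and |xy| ≤ p, y lies entirely in the leading a-block: y = a^k for some k with 1 ≤ k ≤ p.
Since 1 ≤ k ≤ p, k divides p!; set t = 1 + p!/k. Then xy^t z has p + (p!/k)·k = p + p! copies of a. Now the a-count is p+p! and (b-count)+1 = (p+p!-1)+1 = p+p!, so i ≠ j+1 fails. So xy^t z = a^{p+p!} b^{p+p!-1} ∉ L.
This is a contradiction; hence L is not regular.

a^{p+p!} b^{p+p!-1}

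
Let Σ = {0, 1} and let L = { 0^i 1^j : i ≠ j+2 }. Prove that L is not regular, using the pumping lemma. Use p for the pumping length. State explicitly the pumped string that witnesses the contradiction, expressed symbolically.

0^{p+p!} 1^{p+p!-2}

Toward a contradiction, assume L is regular with pumping length p.
Choose w = 0^p 1^{p+p!-2}. Since p ≠ (p+p!-2)+2 = p+p!, w ∈ L; and |w| ≥ p.
By the pumping lemma, w = xyz with |xy| ≤ p and y is nonempty.
Because |xy| ≤ p and w begins with p copies of 0, we have y = 0^k with 1 ≤ k ≤ p.
Since 1 ≤ k ≤ p, k divides p!; set t = 1 + p!/k. Then xy^t z has p + (p!/k)·k = p + p! copies of 0. Now the 0-count is p+p! and (1-count)+2 = (p+p!-2)+2 = p+p!, so i ≠ j+2 fails. So xy^t z = 0^{p+p!} 1^{p+p!-2} ∉ L.
This is a contradiction; hence L is not regular.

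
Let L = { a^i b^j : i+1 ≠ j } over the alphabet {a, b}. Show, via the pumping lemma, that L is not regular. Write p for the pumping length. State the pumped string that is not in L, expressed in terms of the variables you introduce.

a^{p+p!} b^{p+p!+1}

Assume L is regular. Let p be the pumping length given by the pumping lemma.
Choose w = a^p b^{p+p!+1}. Since p ≠ (p+p!+1)-1 = p+p!, w ∈ L; and |w| ≥ p.
The pumping lemma gives a decomposition w = xyz where |xy| ≤ p and |y| > 0.
Because |xy| ≤ p and w begins with p copies of a, we have y = a^k with 1 ≤ k ≤ p.
Since 1 ≤ k ≤ p, k divides p!; set t = 1 + p!/k. Then xy^t z has p + (p!/k)·k = p + p! copies of a. Now the a-count is p+p! and (b-count)-1 = (p+p!+1)-1 = p+p!, so i+1 ≠ j fails. So xy^t z = a^{p+p!} b^{p+p!+1} ∉ L.
This contradicts the pumping lemma, so L is not regular.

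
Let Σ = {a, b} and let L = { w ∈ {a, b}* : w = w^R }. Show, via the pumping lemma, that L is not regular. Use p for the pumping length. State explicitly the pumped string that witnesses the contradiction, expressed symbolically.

a^{p+k} b a^p

Toward a contradiction, assume L is regular with pumping length p.
Take w = a^p b a^p, a palindrome of length 2p+1 ≥ p.
The pumping lemma gives a decomposition w = xyz where |xy| ≤ p and y is nonempty.
Since the first p symbols of w are all a's and |xy| ≤ p, y lies entirely in the leading a-block: y = a^k for some k with 1 ≤ k ≤ p.
Pump with i = 2: xy^2z = a^{p+k} b a^p. Its reverse is a^p b a^{p+k}, which differs from xy^2z since k ≥ 1. So xy^2z is not a palindrome and xy^2z ∉ L.
This contradicts the pumping lemma, so L is not regular.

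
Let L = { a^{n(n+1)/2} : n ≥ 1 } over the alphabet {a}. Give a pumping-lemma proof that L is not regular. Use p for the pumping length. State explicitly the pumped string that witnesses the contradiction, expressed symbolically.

a^{p(p+1)/2+k}

Toward a contradiction, assume L is regular with pumping length p.
Take w = a^{p(p+1)/2} ∈ L with |w| = p(p+1)/2 ≥ p.
The pumping lemma gives a decomposition w = xyz where |xy| ≤ p and |y| > 0.
Then y = a^k for some k with 1 ≤ k ≤ p.
Pump with i = 2: xy^2z = a^{p(p+1)/2+k}. Since 1 ≤ k ≤ p, p(p+1)/2 < p(p+1)/2+k ≤ p(p+1)/2+p < (p+1)(p+2)/2, so p(p+1)/2+k is strictly between consecutive triangular numbers. So xy^2z ∉ L.
Contradiction. Therefore L is not regular.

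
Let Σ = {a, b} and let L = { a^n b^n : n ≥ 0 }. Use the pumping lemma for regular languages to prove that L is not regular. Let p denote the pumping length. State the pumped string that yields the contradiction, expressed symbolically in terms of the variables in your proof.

Assume L is regular; let p be its pumping constant.
Choose w = a^p b^p, which is in L with |w| = 2p ≥ p.
Write w = xyz as guaranteed by the lemma, with |xy| ≤ p and |y| > 0.
The first p characters of w are a's, so xy (and hence y) consists only of a's. Write y = a^k, 1 ≤ k ≤ p.
Pump with i = 2: xy^2z = a^{p+k} b^p. For this to lie in L we would need p = p+k, which forces k = 0. But k ≥ 1, so xy^2z ∉ L.
Contradiction. Therefore L is not regular.

a^{p+k} b^p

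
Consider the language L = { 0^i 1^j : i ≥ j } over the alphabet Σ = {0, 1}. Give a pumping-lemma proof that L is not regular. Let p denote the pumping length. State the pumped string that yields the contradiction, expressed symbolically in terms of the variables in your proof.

0^{p-k} 1^p

Assume L is regular; let p be its pumping constant.
Choose w = 0^p 1^p ∈ L, with |w| = 2p ≥ p.
By the pumping lemma, w = xyz with |xy| ≤ p and |y| > 0.
Since the first p symbols of w are all 0's and |xy| ≤ p, y lies entirely in the leading 0-block: y = 0^k for some k with 1 ≤ k ≤ p.
Consider xy^0z = xz = 0^{p-k} 1^p. Since k ≥ 1, the 0-count p-k is less than p, so i ≥ j fails; thus xz ∉ L.
This contradicts the pumping lemma, so L is not regular.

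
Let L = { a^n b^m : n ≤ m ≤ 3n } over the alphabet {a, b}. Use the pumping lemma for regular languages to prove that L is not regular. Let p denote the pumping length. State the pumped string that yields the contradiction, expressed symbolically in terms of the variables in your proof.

Suppose for contradiction that L is regular, and let p be the pumping length.
Take w = a^p b^p ∈ L (since p ≤ p ≤ 3p), with |w| = 2p ≥ p.
The pumping lemma gives a decomposition w = xyz where |xy| ≤ p and y is nonempty.
Because |xy| ≤ p and w begins with p copies of a, we have y = a^k with 1 ≤ k ≤ p.
Pump with i = 2: xy^2z = a^{p+k} b^p. Now n = p+k > p = m, so the condition n ≤ m fails. Thus xy^2z ∉ L.
Contradiction. Therefore L is not regular.

a^{p+k} b^p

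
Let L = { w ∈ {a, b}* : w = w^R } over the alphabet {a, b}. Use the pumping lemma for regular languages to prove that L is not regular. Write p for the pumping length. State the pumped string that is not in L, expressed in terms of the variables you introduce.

a^{p+k} b a^p

Assume L is regular; let p be its pumping constant.
Take w = a^p b a^p, a palindrome of length 2p+1 ≥ p.
Write w = xyz as guaranteed by the lemma, with |xy| ≤ p and |y| ≥ 1.
Since the first p symbols of w are all a's and |xy| ≤ p, y lies entirely in the leading a-block: y = a^k for some k with 1 ≤ k ≤ p.
Pump with i = 2: xy^2z = a^{p+k} b a^p. Its reverse is a^p b a^{p+k}, which differs from xy^2z since k ≥ 1. So xy^2z is not a palindrome and xy^2z ∉ L.
This is a contradiction; hence L is not regular.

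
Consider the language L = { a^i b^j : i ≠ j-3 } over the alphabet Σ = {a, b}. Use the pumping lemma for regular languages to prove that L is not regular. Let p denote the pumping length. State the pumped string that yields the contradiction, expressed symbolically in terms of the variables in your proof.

Toward a contradiction, assume L is regular with pumping length p.
Choose w = a^p b^{p+p!+3}. Since p ≠ (p+p!+3)-3 = p+p!, w ∈ L; and |w| ≥ p.
The pumping lemma gives a decomposition w = xyz where |xy| ≤ p and y is nonempty.
Because |xy| ≤ p and w begins with p copies of a, we have y = a^k with 1 ≤ k ≤ p.
Since 1 ≤ k ≤ p, k divides p!; set t = 1 + p!/k. Then xy^t z has p + (p!/k)·k = p + p! copies of a. Now the a-count is p+p! and (b-count)-3 = (p+p!+3)-3 = p+p!, so i ≠ j-3 fails. So xy^t z = a^{p+p!} b^{p+p!+3} ∉ L.
This contradicts the pumping lemma, so L is not regular.

a^{p+p!} b^{p+p!+3}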